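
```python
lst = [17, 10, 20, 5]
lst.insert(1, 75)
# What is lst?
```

[17, 75, 10, 20, 5]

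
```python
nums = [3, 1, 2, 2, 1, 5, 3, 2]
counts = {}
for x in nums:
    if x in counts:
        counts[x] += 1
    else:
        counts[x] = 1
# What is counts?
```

Initial: counts = {}, nums = [3, 1, 2, 2, 1, 5, 3, 2]
See 3: counts = {3: 1}
See 1: counts = {3: 1, 1: 1}
See 2: counts = {3: 1, 1: 1, 2: 1}
See 2: counts = {3: 1, 1: 1, 2: 2}
See 1: counts = {3: 1, 1: 2, 2: 2}
See 5: counts = {3: 1, 1: 2, 2: 2, 5: 1}
See 3: counts = {3: 2, 1: 2, 2: 2, 5: 1}
See 2: counts = {3: 2, 1: 2, 2: 3, 5: 1}

{3: 2, 1: 2, 2: 3, 5: 1}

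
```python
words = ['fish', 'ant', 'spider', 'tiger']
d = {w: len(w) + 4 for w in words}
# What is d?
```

{'fish': 8, 'ant': 7, 'spider': 10, 'tiger': 9}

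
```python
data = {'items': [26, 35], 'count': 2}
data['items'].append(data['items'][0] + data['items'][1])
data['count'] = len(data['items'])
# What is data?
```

After line 1: data = {'items': [26, 35], 'count': 2}
After line 2 (append 26 + 35 = 61): data = {'items': [26, 35, 61], 'count': 2}
After line 3 (count = len(items) = 3): data = {'items': [26, 35, 61], 'count': 3}

{'items': [26, 35, 61], 'count': 3}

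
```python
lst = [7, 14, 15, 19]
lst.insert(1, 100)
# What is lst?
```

[7, 100, 14, 15, 19]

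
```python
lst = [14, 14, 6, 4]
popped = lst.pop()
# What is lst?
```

[14, 14, 6]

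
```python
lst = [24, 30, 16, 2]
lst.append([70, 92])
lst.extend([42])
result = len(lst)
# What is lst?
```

After line 1: lst = [24, 30, 16, 2]
After line 2 (append adds [70, 92] as single element): lst = [24, 30, 16, 2, [70, 92]]
After line 3 (extend unpacks [42], adds 42): lst = [24, 30, 16, 2, [70, 92], 42]
After line 4: result = len(lst) = 6

[24, 30, 16, 2, [70, 92], 42]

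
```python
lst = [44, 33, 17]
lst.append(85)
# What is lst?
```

[44, 33, 17, 85]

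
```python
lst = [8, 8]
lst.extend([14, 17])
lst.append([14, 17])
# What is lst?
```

After line 1: lst = [8, 8]
After line 2 (extend unpacks [14, 17]): lst = [8, 8, 14, 17]
After line 3 (append adds [14, 17] as single element): lst = [8, 8, 14, 17, [14, 17]]

[8, 8, 14, 17, [14, 17]]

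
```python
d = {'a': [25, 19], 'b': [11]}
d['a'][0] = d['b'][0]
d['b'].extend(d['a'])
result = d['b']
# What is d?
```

After line 1: d = {'a': [25, 19], 'b': [11]}
After line 2 (a[0] = b[0] = 11): d = {'a': [11, 19], 'b': [11]}
After line 3 (b.extend(a) appends [11, 19]): d = {'a': [11, 19], 'b': [11, 11, 19]}
After line 4: result = d['b'] = [11, 11, 19]

{'a': [11, 19], 'b': [11, 11, 19]}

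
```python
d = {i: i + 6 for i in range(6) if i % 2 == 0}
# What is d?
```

{0: 6, 2: 8, 4: 10}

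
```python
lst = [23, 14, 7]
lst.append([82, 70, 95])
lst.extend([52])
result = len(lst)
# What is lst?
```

After line 1: lst = [23, 14, 7]
After line 2 (append adds [82, 70, 95] as single element): lst = [23, 14, 7, [82, 70, 95]]
After line 3 (extend unpacks [52], adds 52): lst = [23, 14, 7, [82, 70, 95], 52]
After line 4: result = len(lst) = 5

[23, 14, 7, [82, 70, 95], 52]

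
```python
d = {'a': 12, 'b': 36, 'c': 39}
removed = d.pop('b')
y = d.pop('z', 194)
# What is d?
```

After line 1: d = {'a': 12, 'b': 36, 'c': 39}
After line 2 (pop 'b' returns 36): d = {'a': 12, 'c': 39}, removed = 36
After line 3 (pop 'z' missing, returns default 194): d = {'a': 12, 'c': 39}, y = 194

{'a': 12, 'c': 39}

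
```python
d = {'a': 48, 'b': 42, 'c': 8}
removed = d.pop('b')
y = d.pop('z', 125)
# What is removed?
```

After line 1: d = {'a': 48, 'b': 42, 'c': 8}
After line 2 (pop 'b' returns 42): d = {'a': 48, 'c': 8}, removed = 42
After line 3 (pop 'z' missing, returns default 125): d = {'a': 48, 'c': 8}, y = 125

42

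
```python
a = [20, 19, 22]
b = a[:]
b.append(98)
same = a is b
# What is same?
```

After line 1: a = [20, 19, 22]
After line 2 (b = a[:] is a shallow copy, new object): a = [20, 19, 22], b = [20, 19, 22]
After line 3 (append only mutates b): a = [20, 19, 22], b = [20, 19, 22, 98]
After line 4 (same = a is b; different objects -> False): same = False

False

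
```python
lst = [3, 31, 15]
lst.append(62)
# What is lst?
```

[3, 31, 15, 62]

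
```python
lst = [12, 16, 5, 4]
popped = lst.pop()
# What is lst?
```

[12, 16, 5]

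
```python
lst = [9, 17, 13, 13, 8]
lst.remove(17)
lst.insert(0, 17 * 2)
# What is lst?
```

After line 1: lst = [9, 17, 13, 13, 8]
After line 2 (remove first 17): lst = [9, 13, 13, 8]
After line 3 (insert 34 at index 0): lst = [34, 9, 13, 13, 8]

[34, 9, 13, 13, 8]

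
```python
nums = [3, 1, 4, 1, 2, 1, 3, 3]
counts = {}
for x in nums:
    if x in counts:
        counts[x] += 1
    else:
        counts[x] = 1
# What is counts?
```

Initial: counts = {}, nums = [3, 1, 4, 1, 2, 1, 3, 3]
See 3: counts = {3: 1}
See 1: counts = {3: 1, 1: 1}
See 4: counts = {3: 1, 1: 1, 4: 1}
See 1: counts = {3: 1, 1: 2, 4: 1}
See 2: counts = {3: 1, 1: 2, 4: 1, 2: 1}
See 1: counts = {3: 1, 1: 3, 4: 1, 2: 1}
See 3: counts = {3: 2, 1: 3, 4: 1, 2: 1}
See 3: counts = {3: 3, 1: 3, 4: 1, 2: 1}

{3: 3, 1: 3, 4: 1, 2: 1}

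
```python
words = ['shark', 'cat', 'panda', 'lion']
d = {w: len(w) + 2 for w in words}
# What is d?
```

{'shark': 7, 'cat': 5, 'panda': 7, 'lion': 6}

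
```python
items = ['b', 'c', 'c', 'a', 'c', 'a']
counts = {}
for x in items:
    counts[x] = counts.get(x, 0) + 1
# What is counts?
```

Initial: counts = {}, items = ['b', 'c', 'c', 'a', 'c', 'a']
See 'b': counts = {'b': 1}
See 'c': counts = {'b': 1, 'c': 1}
See 'c': counts = {'b': 1, 'c': 2}
See 'a': counts = {'b': 1, 'c': 2, 'a': 1}
See 'c': counts = {'b': 1, 'c': 3, 'a': 1}
See 'a': counts = {'b': 1, 'c': 3, 'a': 2}

{'b': 1, 'c': 3, 'a': 2}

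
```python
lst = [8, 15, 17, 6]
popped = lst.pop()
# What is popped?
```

6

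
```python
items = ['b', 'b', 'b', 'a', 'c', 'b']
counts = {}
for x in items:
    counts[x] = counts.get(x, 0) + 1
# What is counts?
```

Initial: counts = {}, items = ['b', 'b', 'b', 'a', 'c', 'b']
See 'b': counts = {'b': 1}
See 'b': counts = {'b': 2}
See 'b': counts = {'b': 3}
See 'a': counts = {'b': 3, 'a': 1}
See 'c': counts = {'b': 3, 'a': 1, 'c': 1}
See 'b': counts = {'b': 4, 'a': 1, 'c': 1}

{'b': 4, 'a': 1, 'c': 1}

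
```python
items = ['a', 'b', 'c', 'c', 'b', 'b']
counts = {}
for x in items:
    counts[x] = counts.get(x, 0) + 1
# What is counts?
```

Initial: counts = {}, items = ['a', 'b', 'c', 'c', 'b', 'b']
See 'a': counts = {'a': 1}
See 'b': counts = {'a': 1, 'b': 1}
See 'c': counts = {'a': 1, 'b': 1, 'c': 1}
See 'c': counts = {'a': 1, 'b': 1, 'c': 2}
See 'b': counts = {'a': 1, 'b': 2, 'c': 2}
See 'b': counts = {'a': 1, 'b': 3, 'c': 2}

{'a': 1, 'b': 3, 'c': 2}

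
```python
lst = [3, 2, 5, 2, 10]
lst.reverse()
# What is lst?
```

[10, 2, 5, 2, 3]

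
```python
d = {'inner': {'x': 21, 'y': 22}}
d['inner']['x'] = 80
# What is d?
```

After line 1: d = {'inner': {'x': 21, 'y': 22}}
After line 2 (inner x overwritten): d = {'inner': {'x': 80, 'y': 22}}

{'inner': {'x': 80, 'y': 22}}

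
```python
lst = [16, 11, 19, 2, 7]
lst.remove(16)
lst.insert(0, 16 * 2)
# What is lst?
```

After line 1: lst = [16, 11, 19, 2, 7]
After line 2 (remove first 16): lst = [11, 19, 2, 7]
After line 3 (insert 32 at index 0): lst = [32, 11, 19, 2, 7]

[32, 11, 19, 2, 7]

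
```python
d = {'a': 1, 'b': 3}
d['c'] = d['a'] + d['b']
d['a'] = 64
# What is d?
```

After line 1: d = {'a': 1, 'b': 3}
After line 2 (d['c'] = 1 + 3): d = {'a': 1, 'b': 3, 'c': 4}
After line 3: d = {'a': 64, 'b': 3, 'c': 4}

{'a': 64, 'b': 3, 'c': 4}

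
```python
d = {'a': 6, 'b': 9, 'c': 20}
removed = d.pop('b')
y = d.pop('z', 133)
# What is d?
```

After line 1: d = {'a': 6, 'b': 9, 'c': 20}
After line 2 (pop 'b' returns 9): d = {'a': 6, 'c': 20}, removed = 9
After line 3 (pop 'z' missing, returns default 133): d = {'a': 6, 'c': 20}, y = 133

{'a': 6, 'c': 20}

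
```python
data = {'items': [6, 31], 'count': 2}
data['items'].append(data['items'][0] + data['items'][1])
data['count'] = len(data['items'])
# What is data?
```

After line 1: data = {'items': [6, 31], 'count': 2}
After line 2 (append 6 + 31 = 37): data = {'items': [6, 31, 37], 'count': 2}
After line 3 (count = len(items) = 3): data = {'items': [6, 31, 37], 'count': 3}

{'items': [6, 31, 37], 'count': 3}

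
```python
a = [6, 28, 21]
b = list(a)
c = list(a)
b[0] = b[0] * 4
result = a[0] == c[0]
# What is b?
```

After line 1: a = [6, 28, 21]
After line 2 (b = list(a), copy): a = [6, 28, 21], b = [6, 28, 21]
After line 3 (c = list(a) is a copy, new object): c = [6, 28, 21]
After line 4 (b[0] = 6 * 4 = 24; only b mutates (copy)): a = [6, 28, 21], b = [24, 28, 21], c = [6, 28, 21]
After line 5 (a[0] = 6, c[0] = 6; result = True)

[24, 28, 21]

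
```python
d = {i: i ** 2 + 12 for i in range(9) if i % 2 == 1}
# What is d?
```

{1: 13, 3: 21, 5: 37, 7: 61}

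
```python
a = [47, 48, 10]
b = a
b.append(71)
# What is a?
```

After line 1: a = [47, 48, 10]
After line 2 (b = a is an alias, same object): a = [47, 48, 10], b = [47, 48, 10]
After line 3 (b.append mutates the shared list): a = [47, 48, 10, 71], b = [47, 48, 10, 71]

[47, 48, 10, 71]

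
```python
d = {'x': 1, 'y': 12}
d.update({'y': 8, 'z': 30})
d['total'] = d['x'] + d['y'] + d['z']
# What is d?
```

After line 1: d = {'x': 1, 'y': 12}
After line 2 (y overwritten, z added): d = {'x': 1, 'y': 8, 'z': 30}
After line 3 (total = 1 + 8 + 30 = 39): d = {'x': 1, 'y': 8, 'z': 30, 'total': 39}

{'x': 1, 'y': 8, 'z': 30, 'total': 39}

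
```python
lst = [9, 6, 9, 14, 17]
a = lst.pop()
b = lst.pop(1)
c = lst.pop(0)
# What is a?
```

After line 1: lst = [9, 6, 9, 14, 17]
After line 2 (pop() -> a = 17): lst = [9, 6, 9, 14]
After line 3 (pop(1) -> b = 6): lst = [9, 9, 14]
After line 4 (pop(0) -> c = 9): lst = [9, 14]

17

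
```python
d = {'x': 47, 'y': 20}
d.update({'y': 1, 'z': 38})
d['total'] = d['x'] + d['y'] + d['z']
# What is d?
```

After line 1: d = {'x': 47, 'y': 20}
After line 2 (y overwritten, z added): d = {'x': 47, 'y': 1, 'z': 38}
After line 3 (total = 47 + 1 + 38 = 86): d = {'x': 47, 'y': 1, 'z': 38, 'total': 86}

{'x': 47, 'y': 1, 'z': 38, 'total': 86}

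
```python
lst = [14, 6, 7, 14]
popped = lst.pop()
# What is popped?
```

14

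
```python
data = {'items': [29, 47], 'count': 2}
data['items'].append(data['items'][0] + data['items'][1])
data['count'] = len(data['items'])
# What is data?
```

After line 1: data = {'items': [29, 47], 'count': 2}
After line 2 (append 29 + 47 = 76): data = {'items': [29, 47, 76], 'count': 2}
After line 3 (count = len(items) = 3): data = {'items': [29, 47, 76], 'count': 3}

{'items': [29, 47, 76], 'count': 3}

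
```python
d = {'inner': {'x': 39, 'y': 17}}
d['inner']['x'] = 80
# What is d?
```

After line 1: d = {'inner': {'x': 39, 'y': 17}}
After line 2 (inner x overwritten): d = {'inner': {'x': 80, 'y': 17}}

{'inner': {'x': 80, 'y': 17}}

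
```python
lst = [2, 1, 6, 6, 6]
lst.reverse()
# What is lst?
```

[6, 6, 6, 1, 2]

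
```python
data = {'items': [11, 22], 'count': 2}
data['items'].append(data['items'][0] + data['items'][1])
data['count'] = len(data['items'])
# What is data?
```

After line 1: data = {'items': [11, 22], 'count': 2}
After line 2 (append 11 + 22 = 33): data = {'items': [11, 22, 33], 'count': 2}
After line 3 (count = len(items) = 3): data = {'items': [11, 22, 33], 'count': 3}

{'items': [11, 22, 33], 'count': 3}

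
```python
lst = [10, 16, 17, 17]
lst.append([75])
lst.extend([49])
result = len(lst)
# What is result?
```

After line 1: lst = [10, 16, 17, 17]
After line 2 (append adds [75] as single element): lst = [10, 16, 17, 17, [75]]
After line 3 (extend unpacks [49], adds 49): lst = [10, 16, 17, 17, [75], 49]
After line 4: result = len(lst) = 6

6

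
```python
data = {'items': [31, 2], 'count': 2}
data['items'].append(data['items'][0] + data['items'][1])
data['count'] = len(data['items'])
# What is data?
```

After line 1: data = {'items': [31, 2], 'count': 2}
After line 2 (append 31 + 2 = 33): data = {'items': [31, 2, 33], 'count': 2}
After line 3 (count = len(items) = 3): data = {'items': [31, 2, 33], 'count': 3}

{'items': [31, 2, 33], 'count': 3}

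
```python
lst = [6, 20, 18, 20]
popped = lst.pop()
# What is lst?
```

[6, 20, 18]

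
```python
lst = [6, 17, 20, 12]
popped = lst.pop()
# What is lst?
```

[6, 17, 20]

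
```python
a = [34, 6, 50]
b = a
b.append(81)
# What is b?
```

After line 1: a = [34, 6, 50]
After line 2 (b = a is an alias, same object): a = [34, 6, 50], b = [34, 6, 50]
After line 3 (b.append mutates the shared list): a = [34, 6, 50, 81], b = [34, 6, 50, 81]

[34, 6, 50, 81]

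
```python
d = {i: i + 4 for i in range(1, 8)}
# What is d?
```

{1: 5, 2: 6, 3: 7, 4: 8, 5: 9, 6: 10, 7: 11}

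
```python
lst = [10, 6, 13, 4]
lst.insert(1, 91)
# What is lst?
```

[10, 91, 6, 13, 4]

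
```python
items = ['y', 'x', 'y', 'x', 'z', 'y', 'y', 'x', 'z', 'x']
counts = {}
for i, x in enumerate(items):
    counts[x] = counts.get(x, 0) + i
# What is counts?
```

Initial: counts = {}, items = ['y', 'x', 'y', 'x', 'z', 'y', 'y', 'x', 'z', 'x']
i=0, x='y': counts = {'y': 0}
i=1, x='x': counts = {'y': 0, 'x': 1}
i=2, x='y': counts = {'y': 2, 'x': 1}
i=3, x='x': counts = {'y': 2, 'x': 4}
i=4, x='z': counts = {'y': 2, 'x': 4, 'z': 4}
i=5, x='y': counts = {'y': 7, 'x': 4, 'z': 4}
i=6, x='y': counts = {'y': 13, 'x': 4, 'z': 4}
i=7, x='x': counts = {'y': 13, 'x': 11, 'z': 4}
i=8, x='z': counts = {'y': 13, 'x': 11, 'z': 12}
i=9, x='x': counts = {'y': 13, 'x': 20, 'z': 12}

{'y': 13, 'x': 20, 'z': 12}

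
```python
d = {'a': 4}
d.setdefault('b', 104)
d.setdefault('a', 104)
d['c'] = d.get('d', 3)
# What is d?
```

After line 1: d = {'a': 4}
After line 2 (setdefault adds 'b'=104): d = {'a': 4, 'b': 104}
After line 3 (setdefault 'a' no-op, already exists): d = {'a': 4, 'b': 104}
After line 4 (get('d', 3) returns default since 'd' not in d): d = {'a': 4, 'b': 104, 'c': 3}

{'a': 4, 'b': 104, 'c': 3}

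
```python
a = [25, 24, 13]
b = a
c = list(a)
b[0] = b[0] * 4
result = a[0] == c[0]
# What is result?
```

After line 1: a = [25, 24, 13]
After line 2 (b = a, alias): a = [25, 24, 13], b = [25, 24, 13]
After line 3 (c = list(a) is a copy, new object): c = [25, 24, 13]
After line 4 (b[0] = 25 * 4 = 100; mutates shared a/b): a = b = [100, 24, 13], c = [25, 24, 13]
After line 5 (a[0] = 100, c[0] = 25; result = False)

False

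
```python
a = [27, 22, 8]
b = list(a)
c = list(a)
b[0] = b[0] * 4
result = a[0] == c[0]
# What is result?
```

After line 1: a = [27, 22, 8]
After line 2 (b = list(a), copy): a = [27, 22, 8], b = [27, 22, 8]
After line 3 (c = list(a) is a copy, new object): c = [27, 22, 8]
After line 4 (b[0] = 27 * 4 = 108; only b mutates (copy)): a = [27, 22, 8], b = [108, 22, 8], c = [27, 22, 8]
After line 5 (a[0] = 27, c[0] = 27; result = True)

True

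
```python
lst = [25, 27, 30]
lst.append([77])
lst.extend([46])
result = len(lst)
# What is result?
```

After line 1: lst = [25, 27, 30]
After line 2 (append adds [77] as single element): lst = [25, 27, 30, [77]]
After line 3 (extend unpacks [46], adds 46): lst = [25, 27, 30, [77], 46]
After line 4: result = len(lst) = 5

5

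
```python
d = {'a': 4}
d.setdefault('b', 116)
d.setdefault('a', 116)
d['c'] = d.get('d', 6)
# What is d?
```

After line 1: d = {'a': 4}
After line 2 (setdefault adds 'b'=116): d = {'a': 4, 'b': 116}
After line 3 (setdefault 'a' no-op, already exists): d = {'a': 4, 'b': 116}
After line 4 (get('d', 6) returns default since 'd' not in d): d = {'a': 4, 'b': 116, 'c': 6}

{'a': 4, 'b': 116, 'c': 6}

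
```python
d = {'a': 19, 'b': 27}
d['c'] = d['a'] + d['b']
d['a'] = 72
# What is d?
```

After line 1: d = {'a': 19, 'b': 27}
After line 2 (d['c'] = 19 + 27): d = {'a': 19, 'b': 27, 'c': 46}
After line 3: d = {'a': 72, 'b': 27, 'c': 46}

{'a': 72, 'b': 27, 'c': 46}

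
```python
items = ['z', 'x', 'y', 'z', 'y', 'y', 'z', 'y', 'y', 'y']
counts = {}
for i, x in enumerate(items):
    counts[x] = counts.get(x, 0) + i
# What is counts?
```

Initial: counts = {}, items = ['z', 'x', 'y', 'z', 'y', 'y', 'z', 'y', 'y', 'y']
i=0, x='z': counts = {'z': 0}
i=1, x='x': counts = {'z': 0, 'x': 1}
i=2, x='y': counts = {'z': 0, 'x': 1, 'y': 2}
i=3, x='z': counts = {'z': 3, 'x': 1, 'y': 2}
i=4, x='y': counts = {'z': 3, 'x': 1, 'y': 6}
i=5, x='y': counts = {'z': 3, 'x': 1, 'y': 11}
i=6, x='z': counts = {'z': 9, 'x': 1, 'y': 11}
i=7, x='y': counts = {'z': 9, 'x': 1, 'y': 18}
i=8, x='y': counts = {'z': 9, 'x': 1, 'y': 26}
i=9, x='y': counts = {'z': 9, 'x': 1, 'y': 35}

{'z': 9, 'x': 1, 'y': 35}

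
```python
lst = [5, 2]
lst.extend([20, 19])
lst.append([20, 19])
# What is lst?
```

After line 1: lst = [5, 2]
After line 2 (extend unpacks [20, 19]): lst = [5, 2, 20, 19]
After line 3 (append adds [20, 19] as single element): lst = [5, 2, 20, 19, [20, 19]]

[5, 2, 20, 19, [20, 19]]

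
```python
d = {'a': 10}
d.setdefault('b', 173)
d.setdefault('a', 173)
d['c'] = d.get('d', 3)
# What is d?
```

After line 1: d = {'a': 10}
After line 2 (setdefault adds 'b'=173): d = {'a': 10, 'b': 173}
After line 3 (setdefault 'a' no-op, already exists): d = {'a': 10, 'b': 173}
After line 4 (get('d', 3) returns default since 'd' not in d): d = {'a': 10, 'b': 173, 'c': 3}

{'a': 10, 'b': 173, 'c': 3}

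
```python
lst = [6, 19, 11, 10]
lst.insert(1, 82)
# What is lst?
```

[6, 82, 19, 11, 10]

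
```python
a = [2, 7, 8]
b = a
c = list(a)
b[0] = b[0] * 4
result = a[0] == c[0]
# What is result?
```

After line 1: a = [2, 7, 8]
After line 2 (b = a, alias): a = [2, 7, 8], b = [2, 7, 8]
After line 3 (c = list(a) is a copy, new object): c = [2, 7, 8]
After line 4 (b[0] = 2 * 4 = 8; mutates shared a/b): a = b = [8, 7, 8], c = [2, 7, 8]
After line 5 (a[0] = 8, c[0] = 2; result = False)

False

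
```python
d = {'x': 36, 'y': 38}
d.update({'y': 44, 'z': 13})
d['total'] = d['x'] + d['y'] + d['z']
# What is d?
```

After line 1: d = {'x': 36, 'y': 38}
After line 2 (y overwritten, z added): d = {'x': 36, 'y': 44, 'z': 13}
After line 3 (total = 36 + 44 + 13 = 93): d = {'x': 36, 'y': 44, 'z': 13, 'total': 93}

{'x': 36, 'y': 44, 'z': 13, 'total': 93}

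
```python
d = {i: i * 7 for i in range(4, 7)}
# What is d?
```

{4: 28, 5: 35, 6: 42}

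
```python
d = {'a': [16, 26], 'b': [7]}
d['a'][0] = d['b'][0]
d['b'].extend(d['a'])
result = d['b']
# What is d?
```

After line 1: d = {'a': [16, 26], 'b': [7]}
After line 2 (a[0] = b[0] = 7): d = {'a': [7, 26], 'b': [7]}
After line 3 (b.extend(a) appends [7, 26]): d = {'a': [7, 26], 'b': [7, 7, 26]}
After line 4: result = d['b'] = [7, 7, 26]

{'a': [7, 26], 'b': [7, 7, 26]}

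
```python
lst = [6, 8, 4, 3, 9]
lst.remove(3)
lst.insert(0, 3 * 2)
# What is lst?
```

After line 1: lst = [6, 8, 4, 3, 9]
After line 2 (remove first 3): lst = [6, 8, 4, 9]
After line 3 (insert 6 at index 0): lst = [6, 6, 8, 4, 9]

[6, 6, 8, 4, 9]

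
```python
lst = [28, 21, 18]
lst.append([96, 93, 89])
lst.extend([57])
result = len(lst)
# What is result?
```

After line 1: lst = [28, 21, 18]
After line 2 (append adds [96, 93, 89] as single element): lst = [28, 21, 18, [96, 93, 89]]
After line 3 (extend unpacks [57], adds 57): lst = [28, 21, 18, [96, 93, 89], 57]
After line 4: result = len(lst) = 5

5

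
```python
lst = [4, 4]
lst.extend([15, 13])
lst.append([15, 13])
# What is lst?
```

After line 1: lst = [4, 4]
After line 2 (extend unpacks [15, 13]): lst = [4, 4, 15, 13]
After line 3 (append adds [15, 13] as single element): lst = [4, 4, 15, 13, [15, 13]]

[4, 4, 15, 13, [15, 13]]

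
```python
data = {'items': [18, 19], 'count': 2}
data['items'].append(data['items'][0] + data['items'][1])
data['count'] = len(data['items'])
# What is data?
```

After line 1: data = {'items': [18, 19], 'count': 2}
After line 2 (append 18 + 19 = 37): data = {'items': [18, 19, 37], 'count': 2}
After line 3 (count = len(items) = 3): data = {'items': [18, 19, 37], 'count': 3}

{'items': [18, 19, 37], 'count': 3}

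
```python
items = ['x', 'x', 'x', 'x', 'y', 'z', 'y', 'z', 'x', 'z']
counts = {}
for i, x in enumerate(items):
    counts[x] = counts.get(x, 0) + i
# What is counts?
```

Initial: counts = {}, items = ['x', 'x', 'x', 'x', 'y', 'z', 'y', 'z', 'x', 'z']
i=0, x='x': counts = {'x': 0}
i=1, x='x': counts = {'x': 1}
i=2, x='x': counts = {'x': 3}
i=3, x='x': counts = {'x': 6}
i=4, x='y': counts = {'x': 6, 'y': 4}
i=5, x='z': counts = {'x': 6, 'y': 4, 'z': 5}
i=6, x='y': counts = {'x': 6, 'y': 10, 'z': 5}
i=7, x='z': counts = {'x': 6, 'y': 10, 'z': 12}
i=8, x='x': counts = {'x': 14, 'y': 10, 'z': 12}
i=9, x='z': counts = {'x': 14, 'y': 10, 'z': 21}

{'x': 14, 'y': 10, 'z': 21}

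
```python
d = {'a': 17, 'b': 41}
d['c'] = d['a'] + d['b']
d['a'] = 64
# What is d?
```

After line 1: d = {'a': 17, 'b': 41}
After line 2 (d['c'] = 17 + 41): d = {'a': 17, 'b': 41, 'c': 58}
After line 3: d = {'a': 64, 'b': 41, 'c': 58}

{'a': 64, 'b': 41, 'c': 58}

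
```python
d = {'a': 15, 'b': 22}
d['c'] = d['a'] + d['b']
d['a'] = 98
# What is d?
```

After line 1: d = {'a': 15, 'b': 22}
After line 2 (d['c'] = 15 + 22): d = {'a': 15, 'b': 22, 'c': 37}
After line 3: d = {'a': 98, 'b': 22, 'c': 37}

{'a': 98, 'b': 22, 'c': 37}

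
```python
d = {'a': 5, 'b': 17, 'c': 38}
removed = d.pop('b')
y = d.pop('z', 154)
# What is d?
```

After line 1: d = {'a': 5, 'b': 17, 'c': 38}
After line 2 (pop 'b' returns 17): d = {'a': 5, 'c': 38}, removed = 17
After line 3 (pop 'z' missing, returns default 154): d = {'a': 5, 'c': 38}, y = 154

{'a': 5, 'c': 38}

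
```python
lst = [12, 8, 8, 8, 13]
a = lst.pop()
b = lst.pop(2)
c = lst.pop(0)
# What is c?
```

After line 1: lst = [12, 8, 8, 8, 13]
After line 2 (pop() -> a = 13): lst = [12, 8, 8, 8]
After line 3 (pop(2) -> b = 8): lst = [12, 8, 8]
After line 4 (pop(0) -> c = 12): lst = [8, 8]

12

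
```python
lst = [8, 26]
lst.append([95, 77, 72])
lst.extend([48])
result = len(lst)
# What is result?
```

After line 1: lst = [8, 26]
After line 2 (append adds [95, 77, 72] as single element): lst = [8, 26, [95, 77, 72]]
After line 3 (extend unpacks [48], adds 48): lst = [8, 26, [95, 77, 72], 48]
After line 4: result = len(lst) = 4

4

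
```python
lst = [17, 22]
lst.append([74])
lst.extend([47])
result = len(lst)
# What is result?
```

After line 1: lst = [17, 22]
After line 2 (append adds [74] as single element): lst = [17, 22, [74]]
After line 3 (extend unpacks [47], adds 47): lst = [17, 22, [74], 47]
After line 4: result = len(lst) = 4

4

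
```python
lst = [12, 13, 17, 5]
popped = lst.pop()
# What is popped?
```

5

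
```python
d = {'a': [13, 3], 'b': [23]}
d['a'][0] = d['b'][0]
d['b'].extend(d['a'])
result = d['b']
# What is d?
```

After line 1: d = {'a': [13, 3], 'b': [23]}
After line 2 (a[0] = b[0] = 23): d = {'a': [23, 3], 'b': [23]}
After line 3 (b.extend(a) appends [23, 3]): d = {'a': [23, 3], 'b': [23, 23, 3]}
After line 4: result = d['b'] = [23, 23, 3]

{'a': [23, 3], 'b': [23, 23, 3]}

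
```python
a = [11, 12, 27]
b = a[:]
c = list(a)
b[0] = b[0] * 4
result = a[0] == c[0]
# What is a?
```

After line 1: a = [11, 12, 27]
After line 2 (b = a[:], copy): a = [11, 12, 27], b = [11, 12, 27]
After line 3 (c = list(a) is a copy, new object): c = [11, 12, 27]
After line 4 (b[0] = 11 * 4 = 44; only b mutates (copy)): a = [11, 12, 27], b = [44, 12, 27], c = [11, 12, 27]
After line 5 (a[0] = 11, c[0] = 11; result = True)

[11, 12, 27]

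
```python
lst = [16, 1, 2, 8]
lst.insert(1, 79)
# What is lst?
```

[16, 79, 1, 2, 8]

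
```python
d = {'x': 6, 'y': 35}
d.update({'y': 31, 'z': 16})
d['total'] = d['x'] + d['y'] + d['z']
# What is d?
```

After line 1: d = {'x': 6, 'y': 35}
After line 2 (y overwritten, z added): d = {'x': 6, 'y': 31, 'z': 16}
After line 3 (total = 6 + 31 + 16 = 53): d = {'x': 6, 'y': 31, 'z': 16, 'total': 53}

{'x': 6, 'y': 31, 'z': 16, 'total': 53}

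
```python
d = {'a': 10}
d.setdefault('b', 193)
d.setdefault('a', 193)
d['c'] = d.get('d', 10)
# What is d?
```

After line 1: d = {'a': 10}
After line 2 (setdefault adds 'b'=193): d = {'a': 10, 'b': 193}
After line 3 (setdefault 'a' no-op, already exists): d = {'a': 10, 'b': 193}
After line 4 (get('d', 10) returns default since 'd' not in d): d = {'a': 10, 'b': 193, 'c': 10}

{'a': 10, 'b': 193, 'c': 10}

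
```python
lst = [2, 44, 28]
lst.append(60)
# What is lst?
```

[2, 44, 28, 60]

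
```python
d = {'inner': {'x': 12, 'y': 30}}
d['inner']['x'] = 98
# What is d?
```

After line 1: d = {'inner': {'x': 12, 'y': 30}}
After line 2 (inner x overwritten): d = {'inner': {'x': 98, 'y': 30}}

{'inner': {'x': 98, 'y': 30}}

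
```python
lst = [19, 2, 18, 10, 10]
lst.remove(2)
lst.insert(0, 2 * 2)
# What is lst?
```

After line 1: lst = [19, 2, 18, 10, 10]
After line 2 (remove first 2): lst = [19, 18, 10, 10]
After line 3 (insert 4 at index 0): lst = [4, 19, 18, 10, 10]

[4, 19, 18, 10, 10]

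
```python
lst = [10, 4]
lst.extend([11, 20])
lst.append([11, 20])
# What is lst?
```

After line 1: lst = [10, 4]
After line 2 (extend unpacks [11, 20]): lst = [10, 4, 11, 20]
After line 3 (append adds [11, 20] as single element): lst = [10, 4, 11, 20, [11, 20]]

[10, 4, 11, 20, [11, 20]]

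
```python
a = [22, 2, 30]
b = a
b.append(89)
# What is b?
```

After line 1: a = [22, 2, 30]
After line 2 (b = a is an alias, same object): a = [22, 2, 30], b = [22, 2, 30]
After line 3 (b.append mutates the shared list): a = [22, 2, 30, 89], b = [22, 2, 30, 89]

[22, 2, 30, 89]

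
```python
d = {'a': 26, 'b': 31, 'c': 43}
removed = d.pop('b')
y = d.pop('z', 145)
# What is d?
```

After line 1: d = {'a': 26, 'b': 31, 'c': 43}
After line 2 (pop 'b' returns 31): d = {'a': 26, 'c': 43}, removed = 31
After line 3 (pop 'z' missing, returns default 145): d = {'a': 26, 'c': 43}, y = 145

{'a': 26, 'c': 43}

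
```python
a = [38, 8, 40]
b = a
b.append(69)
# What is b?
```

After line 1: a = [38, 8, 40]
After line 2 (b = a is an alias, same object): a = [38, 8, 40], b = [38, 8, 40]
After line 3 (b.append mutates the shared list): a = [38, 8, 40, 69], b = [38, 8, 40, 69]

[38, 8, 40, 69]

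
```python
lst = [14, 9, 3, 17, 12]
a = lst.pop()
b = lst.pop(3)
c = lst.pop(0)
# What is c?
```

After line 1: lst = [14, 9, 3, 17, 12]
After line 2 (pop() -> a = 12): lst = [14, 9, 3, 17]
After line 3 (pop(3) -> b = 17): lst = [14, 9, 3]
After line 4 (pop(0) -> c = 14): lst = [9, 3]

14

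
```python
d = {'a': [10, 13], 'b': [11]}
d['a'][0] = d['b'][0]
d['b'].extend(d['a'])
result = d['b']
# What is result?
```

After line 1: d = {'a': [10, 13], 'b': [11]}
After line 2 (a[0] = b[0] = 11): d = {'a': [11, 13], 'b': [11]}
After line 3 (b.extend(a) appends [11, 13]): d = {'a': [11, 13], 'b': [11, 11, 13]}
After line 4: result = d['b'] = [11, 11, 13]

[11, 11, 13]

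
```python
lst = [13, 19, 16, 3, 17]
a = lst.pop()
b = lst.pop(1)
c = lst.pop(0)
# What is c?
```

After line 1: lst = [13, 19, 16, 3, 17]
After line 2 (pop() -> a = 17): lst = [13, 19, 16, 3]
After line 3 (pop(1) -> b = 19): lst = [13, 16, 3]
After line 4 (pop(0) -> c = 13): lst = [16, 3]

13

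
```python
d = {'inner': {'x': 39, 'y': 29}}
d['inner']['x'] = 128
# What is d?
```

After line 1: d = {'inner': {'x': 39, 'y': 29}}
After line 2 (inner x overwritten): d = {'inner': {'x': 128, 'y': 29}}

{'inner': {'x': 128, 'y': 29}}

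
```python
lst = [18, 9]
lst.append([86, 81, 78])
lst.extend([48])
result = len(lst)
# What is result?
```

After line 1: lst = [18, 9]
After line 2 (append adds [86, 81, 78] as single element): lst = [18, 9, [86, 81, 78]]
After line 3 (extend unpacks [48], adds 48): lst = [18, 9, [86, 81, 78], 48]
After line 4: result = len(lst) = 4

4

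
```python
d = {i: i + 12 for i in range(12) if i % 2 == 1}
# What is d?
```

{1: 13, 3: 15, 5: 17, 7: 19, 9: 21, 11: 23}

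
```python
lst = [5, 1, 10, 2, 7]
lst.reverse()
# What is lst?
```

[7, 2, 10, 1, 5]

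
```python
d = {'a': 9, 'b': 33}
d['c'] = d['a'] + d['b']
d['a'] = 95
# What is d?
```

After line 1: d = {'a': 9, 'b': 33}
After line 2 (d['c'] = 9 + 33): d = {'a': 9, 'b': 33, 'c': 42}
After line 3: d = {'a': 95, 'b': 33, 'c': 42}

{'a': 95, 'b': 33, 'c': 42}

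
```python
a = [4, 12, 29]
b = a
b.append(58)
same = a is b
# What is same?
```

After line 1: a = [4, 12, 29]
After line 2 (b = a is an alias, same object): a = [4, 12, 29], b = [4, 12, 29]
After line 3 (b.append mutates the shared list): a = [4, 12, 29, 58], b = [4, 12, 29, 58]
After line 4 (same = a is b; same object -> True): same = True

True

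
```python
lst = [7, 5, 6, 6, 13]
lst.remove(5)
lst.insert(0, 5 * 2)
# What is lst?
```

After line 1: lst = [7, 5, 6, 6, 13]
After line 2 (remove first 5): lst = [7, 6, 6, 13]
After line 3 (insert 10 at index 0): lst = [10, 7, 6, 6, 13]

[10, 7, 6, 6, 13]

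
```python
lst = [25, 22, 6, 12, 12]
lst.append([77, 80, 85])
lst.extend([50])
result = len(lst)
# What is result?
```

After line 1: lst = [25, 22, 6, 12, 12]
After line 2 (append adds [77, 80, 85] as single element): lst = [25, 22, 6, 12, 12, [77, 80, 85]]
After line 3 (extend unpacks [50], adds 50): lst = [25, 22, 6, 12, 12, [77, 80, 85], 50]
After line 4: result = len(lst) = 7

7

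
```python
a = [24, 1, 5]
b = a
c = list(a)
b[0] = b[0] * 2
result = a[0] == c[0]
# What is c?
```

After line 1: a = [24, 1, 5]
After line 2 (b = a, alias): a = [24, 1, 5], b = [24, 1, 5]
After line 3 (c = list(a) is a copy, new object): c = [24, 1, 5]
After line 4 (b[0] = 24 * 2 = 48; mutates shared a/b): a = b = [48, 1, 5], c = [24, 1, 5]
After line 5 (a[0] = 48, c[0] = 24; result = False)

[24, 1, 5]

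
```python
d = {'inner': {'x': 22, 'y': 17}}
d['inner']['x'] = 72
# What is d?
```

After line 1: d = {'inner': {'x': 22, 'y': 17}}
After line 2 (inner x overwritten): d = {'inner': {'x': 72, 'y': 17}}

{'inner': {'x': 72, 'y': 17}}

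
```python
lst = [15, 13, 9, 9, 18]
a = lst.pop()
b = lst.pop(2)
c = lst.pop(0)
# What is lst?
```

After line 1: lst = [15, 13, 9, 9, 18]
After line 2 (pop() -> a = 18): lst = [15, 13, 9, 9]
After line 3 (pop(2) -> b = 9): lst = [15, 13, 9]
After line 4 (pop(0) -> c = 15): lst = [13, 9]

[13, 9]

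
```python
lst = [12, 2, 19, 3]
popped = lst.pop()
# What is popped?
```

3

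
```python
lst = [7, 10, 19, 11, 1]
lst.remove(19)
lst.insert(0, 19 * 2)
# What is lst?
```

After line 1: lst = [7, 10, 19, 11, 1]
After line 2 (remove first 19): lst = [7, 10, 11, 1]
After line 3 (insert 38 at index 0): lst = [38, 7, 10, 11, 1]

[38, 7, 10, 11, 1]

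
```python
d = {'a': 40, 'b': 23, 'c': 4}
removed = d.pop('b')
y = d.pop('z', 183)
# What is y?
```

After line 1: d = {'a': 40, 'b': 23, 'c': 4}
After line 2 (pop 'b' returns 23): d = {'a': 40, 'c': 4}, removed = 23
After line 3 (pop 'z' missing, returns default 183): d = {'a': 40, 'c': 4}, y = 183

183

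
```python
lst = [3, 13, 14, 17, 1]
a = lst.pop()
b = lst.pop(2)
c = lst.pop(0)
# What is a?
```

After line 1: lst = [3, 13, 14, 17, 1]
After line 2 (pop() -> a = 1): lst = [3, 13, 14, 17]
After line 3 (pop(2) -> b = 14): lst = [3, 13, 17]
After line 4 (pop(0) -> c = 3): lst = [13, 17]

1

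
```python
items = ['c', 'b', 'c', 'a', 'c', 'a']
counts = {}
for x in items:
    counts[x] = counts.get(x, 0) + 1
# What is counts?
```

Initial: counts = {}, items = ['c', 'b', 'c', 'a', 'c', 'a']
See 'c': counts = {'c': 1}
See 'b': counts = {'c': 1, 'b': 1}
See 'c': counts = {'c': 2, 'b': 1}
See 'a': counts = {'c': 2, 'b': 1, 'a': 1}
See 'c': counts = {'c': 3, 'b': 1, 'a': 1}
See 'a': counts = {'c': 3, 'b': 1, 'a': 2}

{'c': 3, 'b': 1, 'a': 2}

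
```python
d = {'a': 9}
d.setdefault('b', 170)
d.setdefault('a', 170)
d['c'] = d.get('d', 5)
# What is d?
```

After line 1: d = {'a': 9}
After line 2 (setdefault adds 'b'=170): d = {'a': 9, 'b': 170}
After line 3 (setdefault 'a' no-op, already exists): d = {'a': 9, 'b': 170}
After line 4 (get('d', 5) returns default since 'd' not in d): d = {'a': 9, 'b': 170, 'c': 5}

{'a': 9, 'b': 170, 'c': 5}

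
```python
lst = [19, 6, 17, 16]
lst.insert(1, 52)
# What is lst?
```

[19, 52, 6, 17, 16]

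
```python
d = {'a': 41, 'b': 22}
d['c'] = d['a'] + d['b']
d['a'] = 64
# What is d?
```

After line 1: d = {'a': 41, 'b': 22}
After line 2 (d['c'] = 41 + 22): d = {'a': 41, 'b': 22, 'c': 63}
After line 3: d = {'a': 64, 'b': 22, 'c': 63}

{'a': 64, 'b': 22, 'c': 63}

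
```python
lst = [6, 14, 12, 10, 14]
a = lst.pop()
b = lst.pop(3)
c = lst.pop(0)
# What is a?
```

After line 1: lst = [6, 14, 12, 10, 14]
After line 2 (pop() -> a = 14): lst = [6, 14, 12, 10]
After line 3 (pop(3) -> b = 10): lst = [6, 14, 12]
After line 4 (pop(0) -> c = 6): lst = [14, 12]

14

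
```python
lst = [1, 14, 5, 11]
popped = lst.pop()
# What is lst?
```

[1, 14, 5]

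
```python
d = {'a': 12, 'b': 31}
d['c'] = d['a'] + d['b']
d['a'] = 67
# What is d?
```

After line 1: d = {'a': 12, 'b': 31}
After line 2 (d['c'] = 12 + 31): d = {'a': 12, 'b': 31, 'c': 43}
After line 3: d = {'a': 67, 'b': 31, 'c': 43}

{'a': 67, 'b': 31, 'c': 43}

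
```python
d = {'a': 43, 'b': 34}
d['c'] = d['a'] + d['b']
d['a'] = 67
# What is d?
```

After line 1: d = {'a': 43, 'b': 34}
After line 2 (d['c'] = 43 + 34): d = {'a': 43, 'b': 34, 'c': 77}
After line 3: d = {'a': 67, 'b': 34, 'c': 77}

{'a': 67, 'b': 34, 'c': 77}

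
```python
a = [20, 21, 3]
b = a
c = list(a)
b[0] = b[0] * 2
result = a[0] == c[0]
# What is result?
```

After line 1: a = [20, 21, 3]
After line 2 (b = a, alias): a = [20, 21, 3], b = [20, 21, 3]
After line 3 (c = list(a) is a copy, new object): c = [20, 21, 3]
After line 4 (b[0] = 20 * 2 = 40; mutates shared a/b): a = b = [40, 21, 3], c = [20, 21, 3]
After line 5 (a[0] = 40, c[0] = 20; result = False)

False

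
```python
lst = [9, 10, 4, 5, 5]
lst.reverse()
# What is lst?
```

[5, 5, 4, 10, 9]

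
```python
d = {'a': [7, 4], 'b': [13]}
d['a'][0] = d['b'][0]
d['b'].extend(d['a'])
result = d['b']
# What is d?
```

After line 1: d = {'a': [7, 4], 'b': [13]}
After line 2 (a[0] = b[0] = 13): d = {'a': [13, 4], 'b': [13]}
After line 3 (b.extend(a) appends [13, 4]): d = {'a': [13, 4], 'b': [13, 13, 4]}
After line 4: result = d['b'] = [13, 13, 4]

{'a': [13, 4], 'b': [13, 13, 4]}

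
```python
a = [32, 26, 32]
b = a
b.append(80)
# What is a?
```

After line 1: a = [32, 26, 32]
After line 2 (b = a is an alias, same object): a = [32, 26, 32], b = [32, 26, 32]
After line 3 (b.append mutates the shared list): a = [32, 26, 32, 80], b = [32, 26, 32, 80]

[32, 26, 32, 80]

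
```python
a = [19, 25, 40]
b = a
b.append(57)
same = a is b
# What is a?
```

After line 1: a = [19, 25, 40]
After line 2 (b = a is an alias, same object): a = [19, 25, 40], b = [19, 25, 40]
After line 3 (b.append mutates the shared list): a = [19, 25, 40, 57], b = [19, 25, 40, 57]
After line 4 (same = a is b; same object -> True): same = True

[19, 25, 40, 57]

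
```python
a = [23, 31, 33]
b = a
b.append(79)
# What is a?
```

After line 1: a = [23, 31, 33]
After line 2 (b = a is an alias, same object): a = [23, 31, 33], b = [23, 31, 33]
After line 3 (b.append mutates the shared list): a = [23, 31, 33, 79], b = [23, 31, 33, 79]

[23, 31, 33, 79]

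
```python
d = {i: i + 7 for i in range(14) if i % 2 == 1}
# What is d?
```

{1: 8, 3: 10, 5: 12, 7: 14, 9: 16, 11: 18, 13: 20}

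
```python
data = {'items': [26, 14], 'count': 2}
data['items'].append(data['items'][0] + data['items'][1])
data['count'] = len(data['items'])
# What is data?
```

After line 1: data = {'items': [26, 14], 'count': 2}
After line 2 (append 26 + 14 = 40): data = {'items': [26, 14, 40], 'count': 2}
After line 3 (count = len(items) = 3): data = {'items': [26, 14, 40], 'count': 3}

{'items': [26, 14, 40], 'count': 3}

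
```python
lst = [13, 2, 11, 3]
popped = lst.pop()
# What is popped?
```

3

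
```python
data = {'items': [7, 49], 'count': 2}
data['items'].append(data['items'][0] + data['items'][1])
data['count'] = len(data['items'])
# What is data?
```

After line 1: data = {'items': [7, 49], 'count': 2}
After line 2 (append 7 + 49 = 56): data = {'items': [7, 49, 56], 'count': 2}
After line 3 (count = len(items) = 3): data = {'items': [7, 49, 56], 'count': 3}

{'items': [7, 49, 56], 'count': 3}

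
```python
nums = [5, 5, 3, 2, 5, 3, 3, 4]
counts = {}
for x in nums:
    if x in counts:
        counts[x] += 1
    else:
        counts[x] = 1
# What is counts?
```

Initial: counts = {}, nums = [5, 5, 3, 2, 5, 3, 3, 4]
See 5: counts = {5: 1}
See 5: counts = {5: 2}
See 3: counts = {5: 2, 3: 1}
See 2: counts = {5: 2, 3: 1, 2: 1}
See 5: counts = {5: 3, 3: 1, 2: 1}
See 3: counts = {5: 3, 3: 2, 2: 1}
See 3: counts = {5: 3, 3: 3, 2: 1}
See 4: counts = {5: 3, 3: 3, 2: 1, 4: 1}

{5: 3, 3: 3, 2: 1, 4: 1}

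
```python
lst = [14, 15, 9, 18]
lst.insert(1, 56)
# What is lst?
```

[14, 56, 15, 9, 18]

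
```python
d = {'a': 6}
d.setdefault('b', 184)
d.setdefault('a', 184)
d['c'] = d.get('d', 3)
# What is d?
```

After line 1: d = {'a': 6}
After line 2 (setdefault adds 'b'=184): d = {'a': 6, 'b': 184}
After line 3 (setdefault 'a' no-op, already exists): d = {'a': 6, 'b': 184}
After line 4 (get('d', 3) returns default since 'd' not in d): d = {'a': 6, 'b': 184, 'c': 3}

{'a': 6, 'b': 184, 'c': 3}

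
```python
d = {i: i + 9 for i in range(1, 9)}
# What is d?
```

{1: 10, 2: 11, 3: 12, 4: 13, 5: 14, 6: 15, 7: 16, 8: 17}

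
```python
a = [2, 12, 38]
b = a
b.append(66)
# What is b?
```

After line 1: a = [2, 12, 38]
After line 2 (b = a is an alias, same object): a = [2, 12, 38], b = [2, 12, 38]
After line 3 (b.append mutates the shared list): a = [2, 12, 38, 66], b = [2, 12, 38, 66]

[2, 12, 38, 66]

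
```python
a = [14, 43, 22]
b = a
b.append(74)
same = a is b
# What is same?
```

After line 1: a = [14, 43, 22]
After line 2 (b = a is an alias, same object): a = [14, 43, 22], b = [14, 43, 22]
After line 3 (b.append mutates the shared list): a = [14, 43, 22, 74], b = [14, 43, 22, 74]
After line 4 (same = a is b; same object -> True): same = True

True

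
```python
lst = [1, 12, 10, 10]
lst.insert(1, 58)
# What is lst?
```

[1, 58, 12, 10, 10]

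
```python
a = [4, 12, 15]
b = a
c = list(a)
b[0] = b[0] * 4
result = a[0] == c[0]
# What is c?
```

After line 1: a = [4, 12, 15]
After line 2 (b = a, alias): a = [4, 12, 15], b = [4, 12, 15]
After line 3 (c = list(a) is a copy, new object): c = [4, 12, 15]
After line 4 (b[0] = 4 * 4 = 16; mutates shared a/b): a = b = [16, 12, 15], c = [4, 12, 15]
After line 5 (a[0] = 16, c[0] = 4; result = False)

[4, 12, 15]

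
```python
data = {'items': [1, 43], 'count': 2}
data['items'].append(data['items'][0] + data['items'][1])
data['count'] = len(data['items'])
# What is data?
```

After line 1: data = {'items': [1, 43], 'count': 2}
After line 2 (append 1 + 43 = 44): data = {'items': [1, 43, 44], 'count': 2}
After line 3 (count = len(items) = 3): data = {'items': [1, 43, 44], 'count': 3}

{'items': [1, 43, 44], 'count': 3}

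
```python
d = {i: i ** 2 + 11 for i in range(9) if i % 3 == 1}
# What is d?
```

{1: 12, 4: 27, 7: 60}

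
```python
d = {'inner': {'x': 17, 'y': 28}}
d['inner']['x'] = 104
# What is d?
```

After line 1: d = {'inner': {'x': 17, 'y': 28}}
After line 2 (inner x overwritten): d = {'inner': {'x': 104, 'y': 28}}

{'inner': {'x': 104, 'y': 28}}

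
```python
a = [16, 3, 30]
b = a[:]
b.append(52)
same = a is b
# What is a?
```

After line 1: a = [16, 3, 30]
After line 2 (b = a[:] is a shallow copy, new object): a = [16, 3, 30], b = [16, 3, 30]
After line 3 (append only mutates b): a = [16, 3, 30], b = [16, 3, 30, 52]
After line 4 (same = a is b; different objects -> False): same = False

[16, 3, 30]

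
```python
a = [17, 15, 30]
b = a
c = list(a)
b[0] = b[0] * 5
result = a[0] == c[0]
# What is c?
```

After line 1: a = [17, 15, 30]
After line 2 (b = a, alias): a = [17, 15, 30], b = [17, 15, 30]
After line 3 (c = list(a) is a copy, new object): c = [17, 15, 30]
After line 4 (b[0] = 17 * 5 = 85; mutates shared a/b): a = b = [85, 15, 30], c = [17, 15, 30]
After line 5 (a[0] = 85, c[0] = 17; result = False)

[17, 15, 30]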